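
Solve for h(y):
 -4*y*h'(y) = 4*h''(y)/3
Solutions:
 h(y) = C1 + C2*erf(sqrt(6)*y/2)


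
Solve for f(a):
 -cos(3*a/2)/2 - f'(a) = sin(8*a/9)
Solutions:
 f(a) = C1 - sin(3*a/2)/3 + 9*cos(8*a/9)/8


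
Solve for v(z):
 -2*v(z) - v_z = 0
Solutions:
 v(z) = C1*exp(-2*z)


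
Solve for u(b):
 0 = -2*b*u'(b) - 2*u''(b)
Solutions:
 u(b) = C1 + C2*erf(sqrt(2)*b/2)


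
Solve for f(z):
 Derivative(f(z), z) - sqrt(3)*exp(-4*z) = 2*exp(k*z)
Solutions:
 f(z) = C1 - sqrt(3)*exp(-4*z)/4 + 2*exp(k*z)/k


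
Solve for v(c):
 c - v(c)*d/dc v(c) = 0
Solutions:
 v(c) = -sqrt(C1 + c^2)
 v(c) = sqrt(C1 + c^2)


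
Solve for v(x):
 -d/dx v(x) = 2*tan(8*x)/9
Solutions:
 v(x) = C1 + log(cos(8*x))/36


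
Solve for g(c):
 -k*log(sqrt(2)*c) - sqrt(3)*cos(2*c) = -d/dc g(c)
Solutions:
 g(c) = C1 + c*k*(log(c) - 1) + c*k*log(2)/2 + sqrt(3)*sin(2*c)/2


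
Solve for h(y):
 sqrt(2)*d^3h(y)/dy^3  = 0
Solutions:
 h(y) = C1 + C2*y + C3*y^2


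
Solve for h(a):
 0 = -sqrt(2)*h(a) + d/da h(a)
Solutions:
 h(a) = C1*exp(sqrt(2)*a)


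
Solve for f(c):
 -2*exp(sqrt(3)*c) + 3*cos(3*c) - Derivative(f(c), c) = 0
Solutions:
 f(c) = C1 - 2*sqrt(3)*exp(sqrt(3)*c)/3 + sin(3*c)


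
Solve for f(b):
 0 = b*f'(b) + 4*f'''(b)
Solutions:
 f(b) = C1 + Integral(C2*airyai(-2^(1/3)*b/2) + C3*airybi(-2^(1/3)*b/2), b)


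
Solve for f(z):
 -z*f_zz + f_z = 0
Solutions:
 f(z) = C1 + C2*z^2


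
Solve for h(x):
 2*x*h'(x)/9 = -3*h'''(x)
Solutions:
 h(x) = C1 + Integral(C2*airyai(-2^(1/3)*x/3) + C3*airybi(-2^(1/3)*x/3), x)


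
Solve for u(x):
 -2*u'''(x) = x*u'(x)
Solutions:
 u(x) = C1 + Integral(C2*airyai(-2^(2/3)*x/2) + C3*airybi(-2^(2/3)*x/2), x)


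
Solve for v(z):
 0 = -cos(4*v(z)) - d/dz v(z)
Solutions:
 v(z) = -asin((C1 + exp(8*z))/(C1 - exp(8*z)))/4 + pi/4
 v(z) = asin((C1 + exp(8*z))/(C1 - exp(8*z)))/4


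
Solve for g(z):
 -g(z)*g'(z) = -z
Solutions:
 g(z) = -sqrt(C1 + z^2)
 g(z) = sqrt(C1 + z^2)


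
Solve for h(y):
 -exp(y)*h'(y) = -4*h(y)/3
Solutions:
 h(y) = C1*exp(-4*exp(-y)/3)


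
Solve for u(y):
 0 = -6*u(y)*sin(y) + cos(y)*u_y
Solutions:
 u(y) = C1/cos(y)^6


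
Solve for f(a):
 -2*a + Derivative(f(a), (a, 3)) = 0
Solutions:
 f(a) = C1 + C2*a + C3*a^2 + a^4/12


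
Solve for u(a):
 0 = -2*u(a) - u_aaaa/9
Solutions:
 u(a) = (C1*sin(2^(3/4)*sqrt(3)*a/2) + C2*cos(2^(3/4)*sqrt(3)*a/2))*exp(-2^(3/4)*sqrt(3)*a/2) + (C3*sin(2^(3/4)*sqrt(3)*a/2) + C4*cos(2^(3/4)*sqrt(3)*a/2))*exp(2^(3/4)*sqrt(3)*a/2)


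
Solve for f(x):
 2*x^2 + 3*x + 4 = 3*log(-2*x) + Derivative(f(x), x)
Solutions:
 f(x) = C1 + 2*x^3/3 + 3*x^2/2 - 3*x*log(-x) + x*(7 - 3*log(2))


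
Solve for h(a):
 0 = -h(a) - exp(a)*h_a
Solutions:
 h(a) = C1*exp(exp(-a))


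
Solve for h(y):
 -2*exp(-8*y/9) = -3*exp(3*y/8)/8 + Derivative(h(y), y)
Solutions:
 h(y) = C1 + exp(3*y/8) + 9*exp(-8*y/9)/4


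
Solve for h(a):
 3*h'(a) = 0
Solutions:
 h(a) = C1


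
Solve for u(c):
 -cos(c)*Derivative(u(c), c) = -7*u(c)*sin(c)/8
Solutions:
 u(c) = C1/cos(c)^(7/8)


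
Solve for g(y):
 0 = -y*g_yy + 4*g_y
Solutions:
 g(y) = C1 + C2*y^5


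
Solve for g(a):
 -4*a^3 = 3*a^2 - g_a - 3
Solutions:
 g(a) = C1 + a^4 + a^3 - 3*a


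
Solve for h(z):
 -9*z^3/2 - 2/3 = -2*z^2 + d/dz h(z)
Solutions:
 h(z) = C1 - 9*z^4/8 + 2*z^3/3 - 2*z/3


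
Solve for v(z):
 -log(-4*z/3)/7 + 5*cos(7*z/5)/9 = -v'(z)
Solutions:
 v(z) = C1 + z*log(-z)/7 - z*log(3)/7 - z/7 + 2*z*log(2)/7 - 25*sin(7*z/5)/63


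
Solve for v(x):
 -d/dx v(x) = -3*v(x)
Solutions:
 v(x) = C1*exp(3*x)


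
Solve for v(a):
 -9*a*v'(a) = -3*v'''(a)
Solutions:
 v(a) = C1 + Integral(C2*airyai(3^(1/3)*a) + C3*airybi(3^(1/3)*a), a)


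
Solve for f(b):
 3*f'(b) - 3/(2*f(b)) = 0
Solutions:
 f(b) = -sqrt(C1 + b)
 f(b) = sqrt(C1 + b)


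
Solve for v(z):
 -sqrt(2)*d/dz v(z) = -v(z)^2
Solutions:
 v(z) = -2/(C1 + sqrt(2)*z)


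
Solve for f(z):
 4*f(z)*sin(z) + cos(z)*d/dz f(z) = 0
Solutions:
 f(z) = C1*cos(z)^4


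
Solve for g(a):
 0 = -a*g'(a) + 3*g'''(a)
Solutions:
 g(a) = C1 + Integral(C2*airyai(3^(2/3)*a/3) + C3*airybi(3^(2/3)*a/3), a)


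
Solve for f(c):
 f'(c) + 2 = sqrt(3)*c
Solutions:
 f(c) = C1 + sqrt(3)*c^2/2 - 2*c


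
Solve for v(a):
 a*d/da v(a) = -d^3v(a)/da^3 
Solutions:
 v(a) = C1 + Integral(C2*airyai(-a) + C3*airybi(-a), a)


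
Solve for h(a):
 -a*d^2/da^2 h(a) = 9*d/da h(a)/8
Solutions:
 h(a) = C1 + C2/a^(1/8)


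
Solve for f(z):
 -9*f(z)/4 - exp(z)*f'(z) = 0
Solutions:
 f(z) = C1*exp(9*exp(-z)/4)


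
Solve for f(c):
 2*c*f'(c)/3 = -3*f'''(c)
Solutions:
 f(c) = C1 + Integral(C2*airyai(-6^(1/3)*c/3) + C3*airybi(-6^(1/3)*c/3), c)


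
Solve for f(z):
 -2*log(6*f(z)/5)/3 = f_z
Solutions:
 -3*Integral(1/(-log(_y) - log(6) + log(5)), (_y, f(z)))/2 = C1 - z


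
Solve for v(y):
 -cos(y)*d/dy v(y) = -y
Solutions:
 v(y) = C1 + Integral(y/cos(y), y)


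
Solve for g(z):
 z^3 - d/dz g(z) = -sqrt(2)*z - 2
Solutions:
 g(z) = C1 + z^4/4 + sqrt(2)*z^2/2 + 2*z


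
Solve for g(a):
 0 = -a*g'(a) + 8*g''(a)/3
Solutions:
 g(a) = C1 + C2*erfi(sqrt(3)*a/4)


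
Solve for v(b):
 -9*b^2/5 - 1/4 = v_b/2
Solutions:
 v(b) = C1 - 6*b^3/5 - b/2


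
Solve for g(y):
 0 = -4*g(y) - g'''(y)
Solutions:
 g(y) = C3*exp(-2^(2/3)*y) + (C1*sin(2^(2/3)*sqrt(3)*y/2) + C2*cos(2^(2/3)*sqrt(3)*y/2))*exp(2^(2/3)*y/2)


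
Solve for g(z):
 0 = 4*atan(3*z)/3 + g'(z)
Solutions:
 g(z) = C1 - 4*z*atan(3*z)/3 + 2*log(9*z^2 + 1)/9


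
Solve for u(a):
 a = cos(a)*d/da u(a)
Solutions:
 u(a) = C1 + Integral(a/cos(a), a)


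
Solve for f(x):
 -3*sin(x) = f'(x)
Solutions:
 f(x) = C1 + 3*cos(x)


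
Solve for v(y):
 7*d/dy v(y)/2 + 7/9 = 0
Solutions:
 v(y) = C1 - 2*y/9


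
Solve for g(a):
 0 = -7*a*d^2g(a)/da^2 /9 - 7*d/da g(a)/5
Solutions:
 g(a) = C1 + C2/a^(4/5)


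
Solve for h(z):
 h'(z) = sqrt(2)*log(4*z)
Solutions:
 h(z) = C1 + sqrt(2)*z*log(z) - sqrt(2)*z + 2*sqrt(2)*z*log(2)


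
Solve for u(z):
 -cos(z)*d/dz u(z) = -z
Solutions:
 u(z) = C1 + Integral(z/cos(z), z)


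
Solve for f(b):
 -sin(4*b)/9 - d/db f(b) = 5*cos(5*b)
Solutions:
 f(b) = C1 - sin(5*b) + cos(4*b)/36


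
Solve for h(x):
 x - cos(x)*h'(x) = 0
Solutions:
 h(x) = C1 + Integral(x/cos(x), x)


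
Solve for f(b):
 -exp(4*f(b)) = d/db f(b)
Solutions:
 f(b) = log(-I*(1/(C1 + 4*b))^(1/4))
 f(b) = log(I*(1/(C1 + 4*b))^(1/4))
 f(b) = log(-(1/(C1 + 4*b))^(1/4))
 f(b) = log(1/(C1 + 4*b))/4


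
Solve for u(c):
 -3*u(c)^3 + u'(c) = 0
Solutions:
 u(c) = -sqrt(2)*sqrt(-1/(C1 + 3*c))/2
 u(c) = sqrt(2)*sqrt(-1/(C1 + 3*c))/2


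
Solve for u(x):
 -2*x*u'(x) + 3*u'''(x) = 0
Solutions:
 u(x) = C1 + Integral(C2*airyai(2^(1/3)*3^(2/3)*x/3) + C3*airybi(2^(1/3)*3^(2/3)*x/3), x)


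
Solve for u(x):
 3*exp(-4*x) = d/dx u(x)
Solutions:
 u(x) = C1 - 3*exp(-4*x)/4


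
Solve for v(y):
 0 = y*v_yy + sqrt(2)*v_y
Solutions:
 v(y) = C1 + C2*y^(1 - sqrt(2))


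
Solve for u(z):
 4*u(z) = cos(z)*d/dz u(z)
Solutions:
 u(z) = C1*(sin(z)^2 + 2*sin(z) + 1)/(sin(z)^2 - 2*sin(z) + 1)


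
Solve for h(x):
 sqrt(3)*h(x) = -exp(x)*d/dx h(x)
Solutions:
 h(x) = C1*exp(sqrt(3)*exp(-x))


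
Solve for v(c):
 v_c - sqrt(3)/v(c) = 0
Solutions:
 v(c) = -sqrt(C1 + 2*sqrt(3)*c)
 v(c) = sqrt(C1 + 2*sqrt(3)*c)


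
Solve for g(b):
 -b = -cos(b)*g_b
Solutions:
 g(b) = C1 + Integral(b/cos(b), b)


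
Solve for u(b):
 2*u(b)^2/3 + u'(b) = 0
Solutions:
 u(b) = 3/(C1 + 2*b)


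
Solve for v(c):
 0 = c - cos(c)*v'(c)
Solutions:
 v(c) = C1 + Integral(c/cos(c), c)


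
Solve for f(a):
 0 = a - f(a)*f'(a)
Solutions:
 f(a) = -sqrt(C1 + a^2)
 f(a) = sqrt(C1 + a^2)


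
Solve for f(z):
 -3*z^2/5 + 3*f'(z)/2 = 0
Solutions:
 f(z) = C1 + 2*z^3/15


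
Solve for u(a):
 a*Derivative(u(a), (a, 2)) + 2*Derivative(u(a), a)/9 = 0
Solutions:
 u(a) = C1 + C2*a^(7/9)


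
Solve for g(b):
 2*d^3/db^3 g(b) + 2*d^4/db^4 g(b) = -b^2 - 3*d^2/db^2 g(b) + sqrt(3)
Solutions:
 g(b) = C1 + C2*b - b^4/36 + 2*b^3/27 + b^2*(4 + 9*sqrt(3))/54 + (C3*sin(sqrt(5)*b/2) + C4*cos(sqrt(5)*b/2))*exp(-b/2)


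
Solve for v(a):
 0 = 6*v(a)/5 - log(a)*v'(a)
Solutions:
 v(a) = C1*exp(6*li(a)/5)


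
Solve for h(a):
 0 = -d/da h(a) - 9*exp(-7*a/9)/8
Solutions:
 h(a) = C1 + 81*exp(-7*a/9)/56


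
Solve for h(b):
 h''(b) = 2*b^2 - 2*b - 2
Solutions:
 h(b) = C1 + C2*b + b^4/6 - b^3/3 - b^2


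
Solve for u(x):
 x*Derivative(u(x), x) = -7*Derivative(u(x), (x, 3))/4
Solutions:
 u(x) = C1 + Integral(C2*airyai(-14^(2/3)*x/7) + C3*airybi(-14^(2/3)*x/7), x)


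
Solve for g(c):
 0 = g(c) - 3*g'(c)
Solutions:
 g(c) = C1*exp(c/3)


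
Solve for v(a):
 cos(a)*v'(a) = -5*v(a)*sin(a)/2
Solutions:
 v(a) = C1*cos(a)^(5/2)


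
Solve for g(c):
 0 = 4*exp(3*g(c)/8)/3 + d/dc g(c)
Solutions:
 g(c) = 8*log((-1 - sqrt(3)*I)*(1/(C1 + 4*c))^(1/3))
 g(c) = 8*log((-1 + sqrt(3)*I)*(1/(C1 + 4*c))^(1/3))
 g(c) = 8*log(1/(C1 + 4*c))/3 + 8*log(2)


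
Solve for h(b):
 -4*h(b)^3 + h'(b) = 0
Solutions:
 h(b) = -sqrt(2)*sqrt(-1/(C1 + 4*b))/2
 h(b) = sqrt(2)*sqrt(-1/(C1 + 4*b))/2


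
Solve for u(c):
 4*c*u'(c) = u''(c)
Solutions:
 u(c) = C1 + C2*erfi(sqrt(2)*c)


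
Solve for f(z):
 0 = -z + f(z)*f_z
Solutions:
 f(z) = -sqrt(C1 + z^2)
 f(z) = sqrt(C1 + z^2)


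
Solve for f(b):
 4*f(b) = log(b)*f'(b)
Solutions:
 f(b) = C1*exp(4*li(b))


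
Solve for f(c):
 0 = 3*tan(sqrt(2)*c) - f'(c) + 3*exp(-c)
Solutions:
 f(c) = C1 + 3*sqrt(2)*log(tan(sqrt(2)*c)^2 + 1)/4 - 3*exp(-c)


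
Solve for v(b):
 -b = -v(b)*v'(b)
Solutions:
 v(b) = -sqrt(C1 + b^2)
 v(b) = sqrt(C1 + b^2)


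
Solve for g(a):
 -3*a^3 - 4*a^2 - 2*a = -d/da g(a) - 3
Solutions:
 g(a) = C1 + 3*a^4/4 + 4*a^3/3 + a^2 - 3*a


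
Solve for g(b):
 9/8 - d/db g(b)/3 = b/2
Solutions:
 g(b) = C1 - 3*b^2/4 + 27*b/8


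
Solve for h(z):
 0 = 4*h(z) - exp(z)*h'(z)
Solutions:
 h(z) = C1*exp(-4*exp(-z))


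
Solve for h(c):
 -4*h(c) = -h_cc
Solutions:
 h(c) = C1*exp(-2*c) + C2*exp(2*c)


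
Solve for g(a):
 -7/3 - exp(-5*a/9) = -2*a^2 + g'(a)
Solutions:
 g(a) = C1 + 2*a^3/3 - 7*a/3 + 9*exp(-5*a/9)/5


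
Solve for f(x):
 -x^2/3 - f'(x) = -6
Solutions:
 f(x) = C1 - x^3/9 + 6*x


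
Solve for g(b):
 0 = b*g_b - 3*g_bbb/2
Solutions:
 g(b) = C1 + Integral(C2*airyai(2^(1/3)*3^(2/3)*b/3) + C3*airybi(2^(1/3)*3^(2/3)*b/3), b)


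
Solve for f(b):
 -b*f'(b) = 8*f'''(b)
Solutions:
 f(b) = C1 + Integral(C2*airyai(-b/2) + C3*airybi(-b/2), b)


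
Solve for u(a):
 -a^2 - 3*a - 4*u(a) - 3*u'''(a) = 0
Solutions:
 u(a) = C3*exp(-6^(2/3)*a/3) - a^2/4 - 3*a/4 + (C1*sin(2^(2/3)*3^(1/6)*a/2) + C2*cos(2^(2/3)*3^(1/6)*a/2))*exp(6^(2/3)*a/6)


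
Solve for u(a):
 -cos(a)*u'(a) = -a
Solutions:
 u(a) = C1 + Integral(a/cos(a), a)


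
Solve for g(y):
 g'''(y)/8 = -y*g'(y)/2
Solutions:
 g(y) = C1 + Integral(C2*airyai(-2^(2/3)*y) + C3*airybi(-2^(2/3)*y), y)


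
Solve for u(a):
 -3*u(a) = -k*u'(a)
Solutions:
 u(a) = C1*exp(3*a/k)


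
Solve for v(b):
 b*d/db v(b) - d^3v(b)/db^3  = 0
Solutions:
 v(b) = C1 + Integral(C2*airyai(b) + C3*airybi(b), b)


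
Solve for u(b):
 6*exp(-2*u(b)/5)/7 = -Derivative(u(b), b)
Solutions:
 u(b) = 5*log(-sqrt(C1 - 6*b)) - 5*log(35) + 5*log(70)/2
 u(b) = 5*log(C1 - 6*b)/2 - 5*log(35) + 5*log(70)/2


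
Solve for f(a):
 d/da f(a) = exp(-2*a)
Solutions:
 f(a) = C1 - exp(-2*a)/2


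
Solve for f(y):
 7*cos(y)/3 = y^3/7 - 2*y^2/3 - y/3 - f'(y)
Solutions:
 f(y) = C1 + y^4/28 - 2*y^3/9 - y^2/6 - 7*sin(y)/3


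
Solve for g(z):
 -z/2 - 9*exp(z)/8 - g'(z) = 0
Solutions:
 g(z) = C1 - z^2/4 - 9*exp(z)/8


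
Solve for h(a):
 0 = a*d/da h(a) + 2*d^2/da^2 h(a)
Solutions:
 h(a) = C1 + C2*erf(a/2)


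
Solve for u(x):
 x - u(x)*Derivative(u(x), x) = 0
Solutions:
 u(x) = -sqrt(C1 + x^2)
 u(x) = sqrt(C1 + x^2)


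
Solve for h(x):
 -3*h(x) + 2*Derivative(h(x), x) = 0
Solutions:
 h(x) = C1*exp(3*x/2)


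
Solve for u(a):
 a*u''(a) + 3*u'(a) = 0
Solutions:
 u(a) = C1 + C2/a^2


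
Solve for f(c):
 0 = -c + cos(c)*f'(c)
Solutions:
 f(c) = C1 + Integral(c/cos(c), c)


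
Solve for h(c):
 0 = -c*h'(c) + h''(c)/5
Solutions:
 h(c) = C1 + C2*erfi(sqrt(10)*c/2)


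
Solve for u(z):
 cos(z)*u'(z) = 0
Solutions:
 u(z) = C1


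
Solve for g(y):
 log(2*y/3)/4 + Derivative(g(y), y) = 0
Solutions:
 g(y) = C1 - y*log(y)/4 - y*log(2)/4 + y/4 + y*log(3)/4


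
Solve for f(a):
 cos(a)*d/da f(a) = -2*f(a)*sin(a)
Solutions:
 f(a) = C1*cos(a)^2


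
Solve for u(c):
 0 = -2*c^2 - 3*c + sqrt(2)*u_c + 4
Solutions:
 u(c) = C1 + sqrt(2)*c^3/3 + 3*sqrt(2)*c^2/4 - 2*sqrt(2)*c


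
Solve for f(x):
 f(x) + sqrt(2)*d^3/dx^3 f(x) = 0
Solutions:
 f(x) = C3*exp(-2^(5/6)*x/2) + (C1*sin(2^(5/6)*sqrt(3)*x/4) + C2*cos(2^(5/6)*sqrt(3)*x/4))*exp(2^(5/6)*x/4)


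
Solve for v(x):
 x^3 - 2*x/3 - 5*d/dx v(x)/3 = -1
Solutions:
 v(x) = C1 + 3*x^4/20 - x^2/5 + 3*x/5


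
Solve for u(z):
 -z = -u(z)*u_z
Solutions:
 u(z) = -sqrt(C1 + z^2)
 u(z) = sqrt(C1 + z^2)


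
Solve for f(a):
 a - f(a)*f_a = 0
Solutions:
 f(a) = -sqrt(C1 + a^2)
 f(a) = sqrt(C1 + a^2)


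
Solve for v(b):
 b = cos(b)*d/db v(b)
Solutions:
 v(b) = C1 + Integral(b/cos(b), b)


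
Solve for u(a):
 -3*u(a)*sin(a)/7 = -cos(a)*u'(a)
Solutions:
 u(a) = C1/cos(a)^(3/7)


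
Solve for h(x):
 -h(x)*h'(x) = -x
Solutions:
 h(x) = -sqrt(C1 + x^2)
 h(x) = sqrt(C1 + x^2)


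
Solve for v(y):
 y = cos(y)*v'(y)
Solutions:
 v(y) = C1 + Integral(y/cos(y), y)


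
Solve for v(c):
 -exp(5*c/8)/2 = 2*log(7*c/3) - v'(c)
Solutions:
 v(c) = C1 + 2*c*log(c) + 2*c*(-log(3) - 1 + log(7)) + 4*exp(5*c/8)/5


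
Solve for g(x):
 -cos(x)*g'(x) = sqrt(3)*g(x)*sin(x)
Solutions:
 g(x) = C1*cos(x)^(sqrt(3))


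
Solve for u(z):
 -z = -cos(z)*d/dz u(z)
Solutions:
 u(z) = C1 + Integral(z/cos(z), z)


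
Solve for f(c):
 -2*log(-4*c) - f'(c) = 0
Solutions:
 f(c) = C1 - 2*c*log(-c) + 2*c*(1 - 2*log(2))


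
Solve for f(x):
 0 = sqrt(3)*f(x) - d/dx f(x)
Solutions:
 f(x) = C1*exp(sqrt(3)*x)


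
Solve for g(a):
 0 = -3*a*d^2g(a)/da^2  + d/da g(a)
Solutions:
 g(a) = C1 + C2*a^(4/3)


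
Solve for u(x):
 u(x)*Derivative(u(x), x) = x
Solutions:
 u(x) = -sqrt(C1 + x^2)
 u(x) = sqrt(C1 + x^2)


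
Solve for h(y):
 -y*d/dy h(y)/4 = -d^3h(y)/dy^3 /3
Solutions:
 h(y) = C1 + Integral(C2*airyai(6^(1/3)*y/2) + C3*airybi(6^(1/3)*y/2), y)


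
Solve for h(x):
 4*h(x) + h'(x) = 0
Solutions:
 h(x) = C1*exp(-4*x)


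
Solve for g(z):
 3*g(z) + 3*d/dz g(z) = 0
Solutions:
 g(z) = C1*exp(-z)


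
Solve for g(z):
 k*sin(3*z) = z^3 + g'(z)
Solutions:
 g(z) = C1 - k*cos(3*z)/3 - z^4/4


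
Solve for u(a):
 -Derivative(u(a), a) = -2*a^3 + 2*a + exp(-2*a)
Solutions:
 u(a) = C1 + a^4/2 - a^2 + exp(-2*a)/2


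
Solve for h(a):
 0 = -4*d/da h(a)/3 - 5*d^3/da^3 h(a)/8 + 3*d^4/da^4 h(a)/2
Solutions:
 h(a) = C1 + C2*exp(a*(-(144*sqrt(20986) + 20861)^(1/3) - 25/(144*sqrt(20986) + 20861)^(1/3) + 10)/72)*sin(sqrt(3)*a*(-(144*sqrt(20986) + 20861)^(1/3) + 25/(144*sqrt(20986) + 20861)^(1/3))/72) + C3*exp(a*(-(144*sqrt(20986) + 20861)^(1/3) - 25/(144*sqrt(20986) + 20861)^(1/3) + 10)/72)*cos(sqrt(3)*a*(-(144*sqrt(20986) + 20861)^(1/3) + 25/(144*sqrt(20986) + 20861)^(1/3))/72) + C4*exp(a*(25/(144*sqrt(20986) + 20861)^(1/3) + 5 + (144*sqrt(20986) + 20861)^(1/3))/36)


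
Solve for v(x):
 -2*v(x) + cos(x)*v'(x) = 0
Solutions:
 v(x) = C1*(sin(x) + 1)/(sin(x) - 1)


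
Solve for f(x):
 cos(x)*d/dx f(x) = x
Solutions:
 f(x) = C1 + Integral(x/cos(x), x)


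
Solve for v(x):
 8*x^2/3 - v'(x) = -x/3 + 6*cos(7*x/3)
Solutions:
 v(x) = C1 + 8*x^3/9 + x^2/6 - 18*sin(7*x/3)/7


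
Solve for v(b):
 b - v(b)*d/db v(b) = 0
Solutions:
 v(b) = -sqrt(C1 + b^2)
 v(b) = sqrt(C1 + b^2)


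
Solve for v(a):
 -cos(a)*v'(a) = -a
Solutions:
 v(a) = C1 + Integral(a/cos(a), a)


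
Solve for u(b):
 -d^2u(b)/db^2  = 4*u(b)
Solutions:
 u(b) = C1*sin(2*b) + C2*cos(2*b)


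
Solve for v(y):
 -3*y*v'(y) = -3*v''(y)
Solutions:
 v(y) = C1 + C2*erfi(sqrt(2)*y/2)


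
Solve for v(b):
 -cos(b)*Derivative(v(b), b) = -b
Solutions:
 v(b) = C1 + Integral(b/cos(b), b)


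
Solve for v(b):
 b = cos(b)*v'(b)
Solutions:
 v(b) = C1 + Integral(b/cos(b), b)


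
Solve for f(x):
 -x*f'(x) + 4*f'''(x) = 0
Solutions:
 f(x) = C1 + Integral(C2*airyai(2^(1/3)*x/2) + C3*airybi(2^(1/3)*x/2), x)


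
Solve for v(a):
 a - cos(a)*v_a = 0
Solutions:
 v(a) = C1 + Integral(a/cos(a), a)


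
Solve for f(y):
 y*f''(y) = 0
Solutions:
 f(y) = C1 + C2*y


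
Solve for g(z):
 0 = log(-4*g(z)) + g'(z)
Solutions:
 Integral(1/(log(-_y) + 2*log(2)), (_y, g(z))) = C1 - z


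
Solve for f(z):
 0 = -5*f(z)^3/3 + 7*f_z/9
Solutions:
 f(z) = -sqrt(14)*sqrt(-1/(C1 + 15*z))/2
 f(z) = sqrt(14)*sqrt(-1/(C1 + 15*z))/2


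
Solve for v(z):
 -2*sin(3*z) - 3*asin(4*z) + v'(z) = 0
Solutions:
 v(z) = C1 + 3*z*asin(4*z) + 3*sqrt(1 - 16*z^2)/4 - 2*cos(3*z)/3


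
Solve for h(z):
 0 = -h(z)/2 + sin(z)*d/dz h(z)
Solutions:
 h(z) = C1*(cos(z) - 1)^(1/4)/(cos(z) + 1)^(1/4)


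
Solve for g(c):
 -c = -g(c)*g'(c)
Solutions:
 g(c) = -sqrt(C1 + c^2)
 g(c) = sqrt(C1 + c^2)


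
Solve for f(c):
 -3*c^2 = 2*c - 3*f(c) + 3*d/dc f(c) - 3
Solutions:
 f(c) = C1*exp(c) + c^2 + 8*c/3 + 5/3


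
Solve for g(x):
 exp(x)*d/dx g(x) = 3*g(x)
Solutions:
 g(x) = C1*exp(-3*exp(-x))


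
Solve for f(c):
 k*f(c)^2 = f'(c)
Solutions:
 f(c) = -1/(C1 + c*k)


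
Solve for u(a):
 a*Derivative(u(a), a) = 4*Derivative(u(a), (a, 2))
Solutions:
 u(a) = C1 + C2*erfi(sqrt(2)*a/4)


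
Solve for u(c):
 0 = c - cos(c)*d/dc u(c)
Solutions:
 u(c) = C1 + Integral(c/cos(c), c)


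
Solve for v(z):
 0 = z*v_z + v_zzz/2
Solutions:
 v(z) = C1 + Integral(C2*airyai(-2^(1/3)*z) + C3*airybi(-2^(1/3)*z), z)


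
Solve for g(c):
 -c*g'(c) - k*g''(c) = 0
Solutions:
 g(c) = C1 + C2*sqrt(k)*erf(sqrt(2)*c*sqrt(1/k)/2)


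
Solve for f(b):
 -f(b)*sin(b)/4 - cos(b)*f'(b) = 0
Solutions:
 f(b) = C1*cos(b)^(1/4)


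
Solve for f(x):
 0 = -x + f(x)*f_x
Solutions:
 f(x) = -sqrt(C1 + x^2)
 f(x) = sqrt(C1 + x^2)


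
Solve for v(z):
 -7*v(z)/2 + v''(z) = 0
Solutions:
 v(z) = C1*exp(-sqrt(14)*z/2) + C2*exp(sqrt(14)*z/2)


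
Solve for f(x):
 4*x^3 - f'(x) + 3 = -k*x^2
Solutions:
 f(x) = C1 + k*x^3/3 + x^4 + 3*x


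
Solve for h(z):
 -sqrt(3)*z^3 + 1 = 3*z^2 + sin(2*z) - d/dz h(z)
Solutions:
 h(z) = C1 + sqrt(3)*z^4/4 + z^3 - z - cos(2*z)/2


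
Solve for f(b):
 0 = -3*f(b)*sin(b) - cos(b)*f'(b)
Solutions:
 f(b) = C1*cos(b)^3


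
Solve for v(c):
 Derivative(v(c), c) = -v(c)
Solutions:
 v(c) = C1*exp(-c)


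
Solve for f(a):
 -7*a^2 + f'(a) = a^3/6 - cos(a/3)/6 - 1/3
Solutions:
 f(a) = C1 + a^4/24 + 7*a^3/3 - a/3 - sin(a/3)/2


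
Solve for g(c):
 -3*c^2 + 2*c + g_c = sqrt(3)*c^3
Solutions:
 g(c) = C1 + sqrt(3)*c^4/4 + c^3 - c^2


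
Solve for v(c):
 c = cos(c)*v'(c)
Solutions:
 v(c) = C1 + Integral(c/cos(c), c)


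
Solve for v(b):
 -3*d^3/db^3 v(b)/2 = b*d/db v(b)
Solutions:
 v(b) = C1 + Integral(C2*airyai(-2^(1/3)*3^(2/3)*b/3) + C3*airybi(-2^(1/3)*3^(2/3)*b/3), b)


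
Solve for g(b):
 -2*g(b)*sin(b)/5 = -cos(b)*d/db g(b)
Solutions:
 g(b) = C1/cos(b)^(2/5)


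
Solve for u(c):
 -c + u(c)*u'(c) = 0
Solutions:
 u(c) = -sqrt(C1 + c^2)
 u(c) = sqrt(C1 + c^2)


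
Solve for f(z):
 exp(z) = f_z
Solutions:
 f(z) = C1 + exp(z)


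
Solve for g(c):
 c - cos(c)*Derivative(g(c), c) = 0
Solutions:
 g(c) = C1 + Integral(c/cos(c), c)


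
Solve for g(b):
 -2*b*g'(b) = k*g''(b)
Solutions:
 g(b) = C1 + C2*sqrt(k)*erf(b*sqrt(1/k))


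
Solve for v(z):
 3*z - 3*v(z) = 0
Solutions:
 v(z) = z


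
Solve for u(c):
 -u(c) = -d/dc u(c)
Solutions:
 u(c) = C1*exp(c)


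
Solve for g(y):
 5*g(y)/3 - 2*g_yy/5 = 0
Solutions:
 g(y) = C1*exp(-5*sqrt(6)*y/6) + C2*exp(5*sqrt(6)*y/6)


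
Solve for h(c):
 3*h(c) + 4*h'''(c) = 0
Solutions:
 h(c) = C3*exp(-6^(1/3)*c/2) + (C1*sin(2^(1/3)*3^(5/6)*c/4) + C2*cos(2^(1/3)*3^(5/6)*c/4))*exp(6^(1/3)*c/4)


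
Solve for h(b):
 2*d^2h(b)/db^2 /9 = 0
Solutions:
 h(b) = C1 + C2*b


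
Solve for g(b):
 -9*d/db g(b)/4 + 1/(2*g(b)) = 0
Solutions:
 g(b) = -sqrt(C1 + 4*b)/3
 g(b) = sqrt(C1 + 4*b)/3


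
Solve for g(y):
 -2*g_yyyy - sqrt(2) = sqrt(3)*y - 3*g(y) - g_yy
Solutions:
 g(y) = C1*exp(-sqrt(6)*y/2) + C2*exp(sqrt(6)*y/2) + C3*sin(y) + C4*cos(y) + sqrt(3)*y/3 + sqrt(2)/3


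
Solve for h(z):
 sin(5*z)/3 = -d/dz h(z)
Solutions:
 h(z) = C1 + cos(5*z)/15


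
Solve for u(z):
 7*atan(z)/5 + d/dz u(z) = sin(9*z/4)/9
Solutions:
 u(z) = C1 - 7*z*atan(z)/5 + 7*log(z^2 + 1)/10 - 4*cos(9*z/4)/81


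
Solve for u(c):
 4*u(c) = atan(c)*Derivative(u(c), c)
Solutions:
 u(c) = C1*exp(4*Integral(1/atan(c), c))


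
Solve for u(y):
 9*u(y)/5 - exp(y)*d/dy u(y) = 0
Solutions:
 u(y) = C1*exp(-9*exp(-y)/5)


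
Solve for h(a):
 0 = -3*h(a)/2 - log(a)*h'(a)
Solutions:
 h(a) = C1*exp(-3*li(a)/2)


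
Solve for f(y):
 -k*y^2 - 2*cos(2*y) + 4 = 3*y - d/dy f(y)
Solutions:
 f(y) = C1 + k*y^3/3 + 3*y^2/2 - 4*y + sin(2*y)


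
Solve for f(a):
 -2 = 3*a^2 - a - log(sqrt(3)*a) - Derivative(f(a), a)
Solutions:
 f(a) = C1 + a^3 - a^2/2 - a*log(a) - a*log(3)/2 + 3*a


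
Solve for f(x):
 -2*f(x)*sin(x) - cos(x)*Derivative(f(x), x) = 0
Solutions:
 f(x) = C1*cos(x)^2


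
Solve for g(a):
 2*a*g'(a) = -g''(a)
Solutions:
 g(a) = C1 + C2*erf(a)


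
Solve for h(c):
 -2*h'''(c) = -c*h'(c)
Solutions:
 h(c) = C1 + Integral(C2*airyai(2^(2/3)*c/2) + C3*airybi(2^(2/3)*c/2), c)


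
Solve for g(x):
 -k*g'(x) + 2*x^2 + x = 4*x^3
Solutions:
 g(x) = C1 - x^4/k + 2*x^3/(3*k) + x^2/(2*k)


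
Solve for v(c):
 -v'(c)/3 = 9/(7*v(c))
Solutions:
 v(c) = -sqrt(C1 - 378*c)/7
 v(c) = sqrt(C1 - 378*c)/7


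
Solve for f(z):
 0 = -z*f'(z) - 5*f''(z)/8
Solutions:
 f(z) = C1 + C2*erf(2*sqrt(5)*z/5)


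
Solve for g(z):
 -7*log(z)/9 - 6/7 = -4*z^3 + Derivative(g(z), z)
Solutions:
 g(z) = C1 + z^4 - 7*z*log(z)/9 - 5*z/63


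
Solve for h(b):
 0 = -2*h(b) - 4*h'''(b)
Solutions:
 h(b) = C3*exp(-2^(2/3)*b/2) + (C1*sin(2^(2/3)*sqrt(3)*b/4) + C2*cos(2^(2/3)*sqrt(3)*b/4))*exp(2^(2/3)*b/4)


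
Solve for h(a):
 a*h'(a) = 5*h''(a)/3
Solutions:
 h(a) = C1 + C2*erfi(sqrt(30)*a/10)


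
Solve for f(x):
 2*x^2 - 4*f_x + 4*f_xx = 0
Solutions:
 f(x) = C1 + C2*exp(x) + x^3/6 + x^2/2 + x


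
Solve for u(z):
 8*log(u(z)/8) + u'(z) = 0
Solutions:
 -Integral(1/(-log(_y) + 3*log(2)), (_y, u(z)))/8 = C1 - z


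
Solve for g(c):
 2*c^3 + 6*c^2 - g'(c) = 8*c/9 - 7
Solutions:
 g(c) = C1 + c^4/2 + 2*c^3 - 4*c^2/9 + 7*c


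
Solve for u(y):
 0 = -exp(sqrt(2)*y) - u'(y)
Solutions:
 u(y) = C1 - sqrt(2)*exp(sqrt(2)*y)/2


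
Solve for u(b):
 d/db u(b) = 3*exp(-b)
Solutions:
 u(b) = C1 - 3*exp(-b)


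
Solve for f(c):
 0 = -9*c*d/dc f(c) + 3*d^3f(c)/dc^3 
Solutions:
 f(c) = C1 + Integral(C2*airyai(3^(1/3)*c) + C3*airybi(3^(1/3)*c), c)


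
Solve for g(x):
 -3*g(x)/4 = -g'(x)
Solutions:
 g(x) = C1*exp(3*x/4)


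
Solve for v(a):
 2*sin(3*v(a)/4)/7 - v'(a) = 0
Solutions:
 -2*a/7 + 2*log(cos(3*v(a)/4) - 1)/3 - 2*log(cos(3*v(a)/4) + 1)/3 = C1


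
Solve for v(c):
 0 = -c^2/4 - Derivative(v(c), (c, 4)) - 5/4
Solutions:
 v(c) = C1 + C2*c + C3*c^2 + C4*c^3 - c^6/1440 - 5*c^4/96


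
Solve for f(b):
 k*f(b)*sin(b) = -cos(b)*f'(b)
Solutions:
 f(b) = C1*exp(k*log(cos(b)))


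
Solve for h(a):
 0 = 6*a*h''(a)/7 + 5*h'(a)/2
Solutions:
 h(a) = C1 + C2/a^(23/12)


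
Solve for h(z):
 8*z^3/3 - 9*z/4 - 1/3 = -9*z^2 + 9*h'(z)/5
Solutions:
 h(z) = C1 + 10*z^4/27 + 5*z^3/3 - 5*z^2/8 - 5*z/27


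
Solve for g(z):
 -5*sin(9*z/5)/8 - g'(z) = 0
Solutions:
 g(z) = C1 + 25*cos(9*z/5)/72


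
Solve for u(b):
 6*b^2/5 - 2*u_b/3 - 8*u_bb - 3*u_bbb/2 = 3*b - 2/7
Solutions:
 u(b) = C1 + C2*exp(2*b*(-4 + sqrt(15))/3) + C3*exp(-2*b*(sqrt(15) + 4)/3) + 3*b^3/5 - 477*b^2/20 + 39531*b/70


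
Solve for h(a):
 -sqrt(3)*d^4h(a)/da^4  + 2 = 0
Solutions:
 h(a) = C1 + C2*a + C3*a^2 + C4*a^3 + sqrt(3)*a^4/36


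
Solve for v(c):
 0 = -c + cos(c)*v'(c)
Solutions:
 v(c) = C1 + Integral(c/cos(c), c)


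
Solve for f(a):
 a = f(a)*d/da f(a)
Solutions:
 f(a) = -sqrt(C1 + a^2)
 f(a) = sqrt(C1 + a^2)


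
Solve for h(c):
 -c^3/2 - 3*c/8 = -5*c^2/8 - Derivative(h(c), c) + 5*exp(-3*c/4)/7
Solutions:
 h(c) = C1 + c^4/8 - 5*c^3/24 + 3*c^2/16 - 20*exp(-3*c/4)/21


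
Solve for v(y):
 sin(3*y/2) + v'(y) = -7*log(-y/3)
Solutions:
 v(y) = C1 - 7*y*log(-y) + 7*y + 7*y*log(3) + 2*cos(3*y/2)/3


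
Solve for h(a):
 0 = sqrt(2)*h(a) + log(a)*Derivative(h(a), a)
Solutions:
 h(a) = C1*exp(-sqrt(2)*li(a))


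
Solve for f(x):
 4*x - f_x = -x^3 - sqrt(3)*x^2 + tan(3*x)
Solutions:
 f(x) = C1 + x^4/4 + sqrt(3)*x^3/3 + 2*x^2 + log(cos(3*x))/3


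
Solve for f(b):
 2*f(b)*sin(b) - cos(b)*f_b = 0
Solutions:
 f(b) = C1/cos(b)^2


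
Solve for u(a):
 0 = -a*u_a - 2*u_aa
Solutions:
 u(a) = C1 + C2*erf(a/2)


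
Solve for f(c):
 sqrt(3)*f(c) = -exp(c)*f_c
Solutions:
 f(c) = C1*exp(sqrt(3)*exp(-c))


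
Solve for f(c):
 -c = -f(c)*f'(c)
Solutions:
 f(c) = -sqrt(C1 + c^2)
 f(c) = sqrt(C1 + c^2)


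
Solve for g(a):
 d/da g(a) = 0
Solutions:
 g(a) = C1


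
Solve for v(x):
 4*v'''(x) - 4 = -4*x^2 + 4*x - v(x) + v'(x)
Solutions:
 v(x) = C1*exp(3^(1/3)*x*(3^(1/3)/(sqrt(78) + 9)^(1/3) + (sqrt(78) + 9)^(1/3))/12)*sin(3^(1/6)*x*(-3^(2/3)*(sqrt(78) + 9)^(1/3) + 3/(sqrt(78) + 9)^(1/3))/12) + C2*exp(3^(1/3)*x*(3^(1/3)/(sqrt(78) + 9)^(1/3) + (sqrt(78) + 9)^(1/3))/12)*cos(3^(1/6)*x*(-3^(2/3)*(sqrt(78) + 9)^(1/3) + 3/(sqrt(78) + 9)^(1/3))/12) + C3*exp(-3^(1/3)*x*(3^(1/3)/(sqrt(78) + 9)^(1/3) + (sqrt(78) + 9)^(1/3))/6) - 4*x^2 - 4*x


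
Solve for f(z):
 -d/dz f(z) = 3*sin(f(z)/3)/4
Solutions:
 3*z/4 + 3*log(cos(f(z)/3) - 1)/2 - 3*log(cos(f(z)/3) + 1)/2 = C1


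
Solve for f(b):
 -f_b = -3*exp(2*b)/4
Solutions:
 f(b) = C1 + 3*exp(2*b)/8


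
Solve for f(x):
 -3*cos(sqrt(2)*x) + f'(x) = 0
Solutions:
 f(x) = C1 + 3*sqrt(2)*sin(sqrt(2)*x)/2


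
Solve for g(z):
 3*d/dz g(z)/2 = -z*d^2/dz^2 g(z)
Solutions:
 g(z) = C1 + C2/sqrt(z)


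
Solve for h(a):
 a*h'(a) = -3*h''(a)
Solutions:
 h(a) = C1 + C2*erf(sqrt(6)*a/6)


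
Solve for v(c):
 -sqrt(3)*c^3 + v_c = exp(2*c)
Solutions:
 v(c) = C1 + sqrt(3)*c^4/4 + exp(2*c)/2


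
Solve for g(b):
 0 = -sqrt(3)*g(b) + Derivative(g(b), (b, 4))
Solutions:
 g(b) = C1*exp(-3^(1/8)*b) + C2*exp(3^(1/8)*b) + C3*sin(3^(1/8)*b) + C4*cos(3^(1/8)*b)


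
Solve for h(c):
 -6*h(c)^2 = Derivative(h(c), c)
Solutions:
 h(c) = 1/(C1 + 6*c)


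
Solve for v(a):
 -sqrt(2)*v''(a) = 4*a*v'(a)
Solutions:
 v(a) = C1 + C2*erf(2^(1/4)*a)


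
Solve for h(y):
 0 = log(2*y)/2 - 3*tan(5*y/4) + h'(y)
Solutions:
 h(y) = C1 - y*log(y)/2 - y*log(2)/2 + y/2 - 12*log(cos(5*y/4))/5


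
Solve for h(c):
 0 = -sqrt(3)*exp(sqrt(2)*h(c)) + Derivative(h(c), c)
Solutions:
 h(c) = sqrt(2)*(2*log(-1/(C1 + sqrt(3)*c)) - log(2))/4


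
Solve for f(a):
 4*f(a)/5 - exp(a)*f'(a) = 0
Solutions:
 f(a) = C1*exp(-4*exp(-a)/5)


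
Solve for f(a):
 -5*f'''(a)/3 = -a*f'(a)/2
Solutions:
 f(a) = C1 + Integral(C2*airyai(10^(2/3)*3^(1/3)*a/10) + C3*airybi(10^(2/3)*3^(1/3)*a/10), a)


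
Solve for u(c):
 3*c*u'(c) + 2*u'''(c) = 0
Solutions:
 u(c) = C1 + Integral(C2*airyai(-2^(2/3)*3^(1/3)*c/2) + C3*airybi(-2^(2/3)*3^(1/3)*c/2), c)


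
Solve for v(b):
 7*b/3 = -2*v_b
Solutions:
 v(b) = C1 - 7*b^2/12


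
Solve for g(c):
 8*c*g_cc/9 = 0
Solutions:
 g(c) = C1 + C2*c


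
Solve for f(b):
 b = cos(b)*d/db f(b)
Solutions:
 f(b) = C1 + Integral(b/cos(b), b)


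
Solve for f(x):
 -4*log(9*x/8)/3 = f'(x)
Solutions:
 f(x) = C1 - 4*x*log(x)/3 - 8*x*log(3)/3 + 4*x/3 + 4*x*log(2)


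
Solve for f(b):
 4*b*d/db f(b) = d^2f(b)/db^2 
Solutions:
 f(b) = C1 + C2*erfi(sqrt(2)*b)


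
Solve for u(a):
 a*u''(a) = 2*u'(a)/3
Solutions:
 u(a) = C1 + C2*a^(5/3)


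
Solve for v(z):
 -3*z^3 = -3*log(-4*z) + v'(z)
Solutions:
 v(z) = C1 - 3*z^4/4 + 3*z*log(-z) + 3*z*(-1 + 2*log(2))


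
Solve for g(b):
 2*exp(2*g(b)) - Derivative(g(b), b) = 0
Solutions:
 g(b) = log(-sqrt(-1/(C1 + 2*b))) - log(2)/2
 g(b) = log(-1/(C1 + 2*b))/2 - log(2)/2


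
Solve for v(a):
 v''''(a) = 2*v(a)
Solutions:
 v(a) = C1*exp(-2^(1/4)*a) + C2*exp(2^(1/4)*a) + C3*sin(2^(1/4)*a) + C4*cos(2^(1/4)*a)


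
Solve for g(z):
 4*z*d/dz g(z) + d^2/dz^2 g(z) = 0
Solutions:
 g(z) = C1 + C2*erf(sqrt(2)*z)


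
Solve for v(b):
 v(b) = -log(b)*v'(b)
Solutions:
 v(b) = C1*exp(-li(b))


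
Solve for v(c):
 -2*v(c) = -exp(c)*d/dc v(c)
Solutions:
 v(c) = C1*exp(-2*exp(-c))


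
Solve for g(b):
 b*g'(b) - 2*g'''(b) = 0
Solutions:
 g(b) = C1 + Integral(C2*airyai(2^(2/3)*b/2) + C3*airybi(2^(2/3)*b/2), b)


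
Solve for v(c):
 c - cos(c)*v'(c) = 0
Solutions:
 v(c) = C1 + Integral(c/cos(c), c)


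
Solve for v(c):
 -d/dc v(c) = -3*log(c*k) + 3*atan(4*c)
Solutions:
 v(c) = C1 + 3*c*log(c*k) - 3*c*atan(4*c) - 3*c + 3*log(16*c^2 + 1)/8


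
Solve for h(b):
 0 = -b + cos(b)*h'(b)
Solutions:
 h(b) = C1 + Integral(b/cos(b), b)


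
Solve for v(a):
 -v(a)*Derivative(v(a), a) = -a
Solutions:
 v(a) = -sqrt(C1 + a^2)
 v(a) = sqrt(C1 + a^2)


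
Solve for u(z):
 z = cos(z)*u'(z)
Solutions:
 u(z) = C1 + Integral(z/cos(z), z)


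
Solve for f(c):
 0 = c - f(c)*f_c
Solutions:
 f(c) = -sqrt(C1 + c^2)
 f(c) = sqrt(C1 + c^2)


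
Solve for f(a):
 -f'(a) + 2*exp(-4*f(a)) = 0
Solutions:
 f(a) = log(-I*(C1 + 8*a)^(1/4))
 f(a) = log(I*(C1 + 8*a)^(1/4))
 f(a) = log(-(C1 + 8*a)^(1/4))
 f(a) = log(C1 + 8*a)/4


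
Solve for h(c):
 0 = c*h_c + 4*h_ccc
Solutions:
 h(c) = C1 + Integral(C2*airyai(-2^(1/3)*c/2) + C3*airybi(-2^(1/3)*c/2), c)


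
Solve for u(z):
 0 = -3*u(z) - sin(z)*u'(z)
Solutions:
 u(z) = C1*(cos(z) + 1)^(3/2)/(cos(z) - 1)^(3/2)


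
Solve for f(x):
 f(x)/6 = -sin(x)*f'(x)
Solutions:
 f(x) = C1*(cos(x) + 1)^(1/12)/(cos(x) - 1)^(1/12)


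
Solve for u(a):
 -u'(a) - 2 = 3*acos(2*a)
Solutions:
 u(a) = C1 - 3*a*acos(2*a) - 2*a + 3*sqrt(1 - 4*a^2)/2


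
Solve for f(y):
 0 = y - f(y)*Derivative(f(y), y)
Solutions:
 f(y) = -sqrt(C1 + y^2)
 f(y) = sqrt(C1 + y^2)


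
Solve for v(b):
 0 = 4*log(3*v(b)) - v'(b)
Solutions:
 -Integral(1/(log(_y) + log(3)), (_y, v(b)))/4 = C1 - b


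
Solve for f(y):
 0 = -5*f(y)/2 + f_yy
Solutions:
 f(y) = C1*exp(-sqrt(10)*y/2) + C2*exp(sqrt(10)*y/2)


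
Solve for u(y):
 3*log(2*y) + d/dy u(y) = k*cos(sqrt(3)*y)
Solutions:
 u(y) = C1 + sqrt(3)*k*sin(sqrt(3)*y)/3 - 3*y*log(y) - 3*y*log(2) + 3*y


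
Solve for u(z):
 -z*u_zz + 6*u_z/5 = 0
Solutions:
 u(z) = C1 + C2*z^(11/5)


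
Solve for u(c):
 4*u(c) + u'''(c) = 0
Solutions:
 u(c) = C3*exp(-2^(2/3)*c) + (C1*sin(2^(2/3)*sqrt(3)*c/2) + C2*cos(2^(2/3)*sqrt(3)*c/2))*exp(2^(2/3)*c/2)


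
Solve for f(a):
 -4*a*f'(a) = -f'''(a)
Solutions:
 f(a) = C1 + Integral(C2*airyai(2^(2/3)*a) + C3*airybi(2^(2/3)*a), a)


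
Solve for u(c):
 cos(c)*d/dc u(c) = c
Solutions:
 u(c) = C1 + Integral(c/cos(c), c)


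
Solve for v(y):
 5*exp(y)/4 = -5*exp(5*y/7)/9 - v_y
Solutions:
 v(y) = C1 - 7*exp(5*y/7)/9 - 5*exp(y)/4


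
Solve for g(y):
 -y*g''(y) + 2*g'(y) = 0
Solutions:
 g(y) = C1 + C2*y^3


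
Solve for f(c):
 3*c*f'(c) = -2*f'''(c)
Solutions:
 f(c) = C1 + Integral(C2*airyai(-2^(2/3)*3^(1/3)*c/2) + C3*airybi(-2^(2/3)*3^(1/3)*c/2), c)


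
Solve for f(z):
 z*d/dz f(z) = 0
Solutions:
 f(z) = C1


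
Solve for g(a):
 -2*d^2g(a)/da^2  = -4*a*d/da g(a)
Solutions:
 g(a) = C1 + C2*erfi(a)


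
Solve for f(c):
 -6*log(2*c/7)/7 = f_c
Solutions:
 f(c) = C1 - 6*c*log(c)/7 - 6*c*log(2)/7 + 6*c/7 + 6*c*log(7)/7


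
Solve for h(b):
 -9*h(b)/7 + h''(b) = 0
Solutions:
 h(b) = C1*exp(-3*sqrt(7)*b/7) + C2*exp(3*sqrt(7)*b/7)


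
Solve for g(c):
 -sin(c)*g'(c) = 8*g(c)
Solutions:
 g(c) = C1*(cos(c)^4 + 4*cos(c)^3 + 6*cos(c)^2 + 4*cos(c) + 1)/(cos(c)^4 - 4*cos(c)^3 + 6*cos(c)^2 - 4*cos(c) + 1)


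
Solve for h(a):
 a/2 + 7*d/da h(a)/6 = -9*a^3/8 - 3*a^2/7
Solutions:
 h(a) = C1 - 27*a^4/112 - 6*a^3/49 - 3*a^2/14


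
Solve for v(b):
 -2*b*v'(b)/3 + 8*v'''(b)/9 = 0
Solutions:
 v(b) = C1 + Integral(C2*airyai(6^(1/3)*b/2) + C3*airybi(6^(1/3)*b/2), b)


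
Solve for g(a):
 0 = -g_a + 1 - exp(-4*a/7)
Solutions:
 g(a) = C1 + a + 7*exp(-4*a/7)/4


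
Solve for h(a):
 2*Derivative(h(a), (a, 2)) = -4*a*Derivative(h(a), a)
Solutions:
 h(a) = C1 + C2*erf(a)


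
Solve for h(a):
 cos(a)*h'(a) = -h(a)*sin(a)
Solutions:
 h(a) = C1*cos(a)


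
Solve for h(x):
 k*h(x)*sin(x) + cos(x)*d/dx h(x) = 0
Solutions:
 h(x) = C1*exp(k*log(cos(x)))


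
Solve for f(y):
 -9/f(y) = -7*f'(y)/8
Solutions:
 f(y) = -sqrt(C1 + 1008*y)/7
 f(y) = sqrt(C1 + 1008*y)/7


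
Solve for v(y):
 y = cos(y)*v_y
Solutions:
 v(y) = C1 + Integral(y/cos(y), y)


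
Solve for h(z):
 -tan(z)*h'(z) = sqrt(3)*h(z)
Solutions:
 h(z) = C1/sin(z)^(sqrt(3))


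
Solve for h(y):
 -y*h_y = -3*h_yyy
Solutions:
 h(y) = C1 + Integral(C2*airyai(3^(2/3)*y/3) + C3*airybi(3^(2/3)*y/3), y)


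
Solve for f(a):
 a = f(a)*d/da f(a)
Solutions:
 f(a) = -sqrt(C1 + a^2)
 f(a) = sqrt(C1 + a^2)


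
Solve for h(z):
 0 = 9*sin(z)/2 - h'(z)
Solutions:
 h(z) = C1 - 9*cos(z)/2


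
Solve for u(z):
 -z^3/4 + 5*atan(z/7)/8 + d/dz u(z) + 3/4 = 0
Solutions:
 u(z) = C1 + z^4/16 - 5*z*atan(z/7)/8 - 3*z/4 + 35*log(z^2 + 49)/16


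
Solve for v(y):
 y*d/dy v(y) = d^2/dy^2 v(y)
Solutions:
 v(y) = C1 + C2*erfi(sqrt(2)*y/2)


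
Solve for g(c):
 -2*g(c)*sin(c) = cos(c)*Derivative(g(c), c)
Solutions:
 g(c) = C1*cos(c)^2


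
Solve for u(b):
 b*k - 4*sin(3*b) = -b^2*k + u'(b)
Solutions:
 u(b) = C1 + b^3*k/3 + b^2*k/2 + 4*cos(3*b)/3


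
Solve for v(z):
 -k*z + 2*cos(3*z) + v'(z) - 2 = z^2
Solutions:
 v(z) = C1 + k*z^2/2 + z^3/3 + 2*z - 2*sin(3*z)/3


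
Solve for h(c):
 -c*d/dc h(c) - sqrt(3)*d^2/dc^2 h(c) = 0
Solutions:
 h(c) = C1 + C2*erf(sqrt(2)*3^(3/4)*c/6)


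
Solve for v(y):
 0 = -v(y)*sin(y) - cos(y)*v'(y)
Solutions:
 v(y) = C1*cos(y)


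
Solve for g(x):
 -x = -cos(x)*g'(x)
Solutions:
 g(x) = C1 + Integral(x/cos(x), x)


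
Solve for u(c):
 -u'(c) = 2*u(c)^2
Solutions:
 u(c) = 1/(C1 + 2*c)


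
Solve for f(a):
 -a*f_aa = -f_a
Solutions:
 f(a) = C1 + C2*a^2


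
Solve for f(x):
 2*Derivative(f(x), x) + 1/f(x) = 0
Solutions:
 f(x) = -sqrt(C1 - x)
 f(x) = sqrt(C1 - x)


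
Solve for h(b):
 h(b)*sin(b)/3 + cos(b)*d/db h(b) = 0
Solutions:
 h(b) = C1*cos(b)^(1/3)


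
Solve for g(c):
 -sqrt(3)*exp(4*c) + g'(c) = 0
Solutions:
 g(c) = C1 + sqrt(3)*exp(4*c)/4


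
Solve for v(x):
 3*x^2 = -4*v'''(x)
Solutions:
 v(x) = C1 + C2*x + C3*x^2 - x^5/80


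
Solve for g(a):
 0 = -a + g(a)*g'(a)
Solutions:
 g(a) = -sqrt(C1 + a^2)
 g(a) = sqrt(C1 + a^2)


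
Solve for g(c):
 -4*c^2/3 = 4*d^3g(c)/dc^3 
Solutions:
 g(c) = C1 + C2*c + C3*c^2 - c^5/180


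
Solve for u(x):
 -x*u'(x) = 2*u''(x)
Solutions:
 u(x) = C1 + C2*erf(x/2)


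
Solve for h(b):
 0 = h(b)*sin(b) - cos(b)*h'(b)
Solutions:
 h(b) = C1/cos(b)


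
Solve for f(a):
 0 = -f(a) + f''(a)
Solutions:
 f(a) = C1*exp(-a) + C2*exp(a)


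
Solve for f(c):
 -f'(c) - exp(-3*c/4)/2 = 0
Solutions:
 f(c) = C1 + 2*exp(-3*c/4)/3


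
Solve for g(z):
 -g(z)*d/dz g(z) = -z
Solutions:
 g(z) = -sqrt(C1 + z^2)
 g(z) = sqrt(C1 + z^2)


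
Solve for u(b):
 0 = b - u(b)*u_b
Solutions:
 u(b) = -sqrt(C1 + b^2)
 u(b) = sqrt(C1 + b^2)


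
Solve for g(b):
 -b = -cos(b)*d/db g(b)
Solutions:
 g(b) = C1 + Integral(b/cos(b), b)


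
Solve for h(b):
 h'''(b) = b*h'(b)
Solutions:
 h(b) = C1 + Integral(C2*airyai(b) + C3*airybi(b), b)


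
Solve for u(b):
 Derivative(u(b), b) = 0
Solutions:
 u(b) = C1


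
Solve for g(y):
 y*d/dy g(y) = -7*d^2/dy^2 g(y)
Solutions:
 g(y) = C1 + C2*erf(sqrt(14)*y/14)


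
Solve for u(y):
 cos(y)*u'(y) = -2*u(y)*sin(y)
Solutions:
 u(y) = C1*cos(y)^2


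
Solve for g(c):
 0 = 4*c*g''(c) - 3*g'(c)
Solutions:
 g(c) = C1 + C2*c^(7/4)


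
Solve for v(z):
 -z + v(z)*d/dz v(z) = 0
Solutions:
 v(z) = -sqrt(C1 + z^2)
 v(z) = sqrt(C1 + z^2)


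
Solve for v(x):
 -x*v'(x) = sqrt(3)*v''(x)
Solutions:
 v(x) = C1 + C2*erf(sqrt(2)*3^(3/4)*x/6)


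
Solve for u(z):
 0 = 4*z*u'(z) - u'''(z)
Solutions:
 u(z) = C1 + Integral(C2*airyai(2^(2/3)*z) + C3*airybi(2^(2/3)*z), z)


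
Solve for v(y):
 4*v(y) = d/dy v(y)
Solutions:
 v(y) = C1*exp(4*y)


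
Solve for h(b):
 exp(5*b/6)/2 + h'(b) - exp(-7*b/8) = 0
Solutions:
 h(b) = C1 - 3*exp(5*b/6)/5 - 8*exp(-7*b/8)/7


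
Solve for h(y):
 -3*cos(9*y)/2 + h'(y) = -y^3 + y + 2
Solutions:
 h(y) = C1 - y^4/4 + y^2/2 + 2*y + sin(9*y)/6


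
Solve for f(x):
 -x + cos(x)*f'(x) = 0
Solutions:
 f(x) = C1 + Integral(x/cos(x), x)


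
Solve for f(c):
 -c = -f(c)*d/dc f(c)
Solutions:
 f(c) = -sqrt(C1 + c^2)
 f(c) = sqrt(C1 + c^2)


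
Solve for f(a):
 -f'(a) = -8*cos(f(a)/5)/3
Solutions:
 -8*a/3 - 5*log(sin(f(a)/5) - 1)/2 + 5*log(sin(f(a)/5) + 1)/2 = C1


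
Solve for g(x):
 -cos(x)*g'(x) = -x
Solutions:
 g(x) = C1 + Integral(x/cos(x), x)


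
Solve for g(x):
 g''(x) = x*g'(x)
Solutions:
 g(x) = C1 + C2*erfi(sqrt(2)*x/2)


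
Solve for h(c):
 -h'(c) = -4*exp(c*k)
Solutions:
 h(c) = C1 + 4*exp(c*k)/k


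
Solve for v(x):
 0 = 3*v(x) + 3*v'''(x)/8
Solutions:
 v(x) = C3*exp(-2*x) + (C1*sin(sqrt(3)*x) + C2*cos(sqrt(3)*x))*exp(x)


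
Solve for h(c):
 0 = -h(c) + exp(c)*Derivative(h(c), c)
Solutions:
 h(c) = C1*exp(-exp(-c))


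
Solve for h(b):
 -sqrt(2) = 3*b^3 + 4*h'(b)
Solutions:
 h(b) = C1 - 3*b^4/16 - sqrt(2)*b/4


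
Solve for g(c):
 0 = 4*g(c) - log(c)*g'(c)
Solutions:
 g(c) = C1*exp(4*li(c))


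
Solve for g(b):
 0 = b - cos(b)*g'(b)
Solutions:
 g(b) = C1 + Integral(b/cos(b), b)


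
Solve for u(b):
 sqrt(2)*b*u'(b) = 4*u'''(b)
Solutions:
 u(b) = C1 + Integral(C2*airyai(sqrt(2)*b/2) + C3*airybi(sqrt(2)*b/2), b)


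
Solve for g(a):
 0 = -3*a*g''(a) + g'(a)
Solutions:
 g(a) = C1 + C2*a^(4/3)


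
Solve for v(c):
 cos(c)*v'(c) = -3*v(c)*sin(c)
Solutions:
 v(c) = C1*cos(c)^3


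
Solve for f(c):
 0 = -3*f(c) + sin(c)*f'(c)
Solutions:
 f(c) = C1*(cos(c) - 1)^(3/2)/(cos(c) + 1)^(3/2)
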